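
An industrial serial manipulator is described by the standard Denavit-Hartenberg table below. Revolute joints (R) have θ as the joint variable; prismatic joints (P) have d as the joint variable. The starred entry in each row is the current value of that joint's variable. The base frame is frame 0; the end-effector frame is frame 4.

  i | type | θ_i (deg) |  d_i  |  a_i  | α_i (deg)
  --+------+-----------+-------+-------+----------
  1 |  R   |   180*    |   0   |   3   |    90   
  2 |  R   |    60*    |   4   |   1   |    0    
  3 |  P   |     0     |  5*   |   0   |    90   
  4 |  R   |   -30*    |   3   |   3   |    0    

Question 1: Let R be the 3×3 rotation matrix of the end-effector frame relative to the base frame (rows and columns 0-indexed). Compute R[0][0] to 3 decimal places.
End-effector x-axis (col 0 of R) = (-0.4330,-0.5000,0.7500)
R[0][0] = -0.4330

-0.433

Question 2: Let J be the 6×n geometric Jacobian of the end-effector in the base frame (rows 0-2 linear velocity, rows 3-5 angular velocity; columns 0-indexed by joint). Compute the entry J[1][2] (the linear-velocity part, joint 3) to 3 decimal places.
prismatic axis z_2 = (0.0000,1.0000,0.0000)
J_v[:, 2] = z_2; J_ω[:, 2] = (0,0,0)
entry J[1][2] = 1.0000

1.000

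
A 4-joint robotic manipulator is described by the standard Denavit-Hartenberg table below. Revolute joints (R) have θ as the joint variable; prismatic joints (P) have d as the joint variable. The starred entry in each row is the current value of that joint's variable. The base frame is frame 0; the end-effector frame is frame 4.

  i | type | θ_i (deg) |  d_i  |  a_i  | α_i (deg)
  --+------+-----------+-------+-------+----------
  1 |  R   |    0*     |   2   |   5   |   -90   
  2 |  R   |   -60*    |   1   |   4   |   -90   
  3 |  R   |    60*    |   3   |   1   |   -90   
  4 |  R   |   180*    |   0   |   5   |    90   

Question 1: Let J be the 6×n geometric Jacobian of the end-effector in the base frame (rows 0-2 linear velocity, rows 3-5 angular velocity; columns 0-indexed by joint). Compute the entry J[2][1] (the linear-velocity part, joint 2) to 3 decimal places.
axis z_1 = (0.0000,1.0000,0.0000); lever o_n−o_1 = (3.5981,4.4641,0.2321)
cross product → J_v[:, 1] = (0.2321,0.0000,-3.5981)
J_ω[:, 1] = z_1
entry J[2][1] = -3.5981

-3.598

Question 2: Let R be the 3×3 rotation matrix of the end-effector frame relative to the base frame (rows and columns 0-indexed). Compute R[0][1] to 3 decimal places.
End-effector y-axis (col 1 of R) = (-0.4330,-0.5000,-0.7500)
R[0][1] = -0.4330

-0.433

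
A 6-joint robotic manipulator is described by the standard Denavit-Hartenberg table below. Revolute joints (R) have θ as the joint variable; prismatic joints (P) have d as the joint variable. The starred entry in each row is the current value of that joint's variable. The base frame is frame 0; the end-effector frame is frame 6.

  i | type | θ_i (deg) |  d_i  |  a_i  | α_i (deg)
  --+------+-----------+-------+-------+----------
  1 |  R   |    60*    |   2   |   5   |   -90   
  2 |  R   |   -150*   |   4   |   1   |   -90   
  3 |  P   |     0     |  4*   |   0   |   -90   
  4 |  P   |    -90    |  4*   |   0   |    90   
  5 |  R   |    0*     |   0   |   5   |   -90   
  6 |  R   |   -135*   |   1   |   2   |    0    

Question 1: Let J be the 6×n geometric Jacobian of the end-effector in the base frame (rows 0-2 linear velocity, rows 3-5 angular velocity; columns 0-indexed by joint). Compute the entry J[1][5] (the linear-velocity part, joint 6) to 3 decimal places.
axis z_5 = (0.8660,-0.5000,0.0000); lever o_n−o_5 = (1.1248,-0.0517,-1.9319)
cross product → J_v[:, 5] = (0.9659,1.6730,0.5176)
J_ω[:, 5] = z_5
entry J[1][5] = 1.6730

1.673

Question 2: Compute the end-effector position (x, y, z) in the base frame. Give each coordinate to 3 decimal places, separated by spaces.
5.442 7.426 8.362

after link 1: o_1 = (2.5000, 4.3301, 2.0000)
after link 2: o_2 = (-1.3971, 5.5801, 2.5000)
after link 3: o_3 = (-0.3971, 7.3122, 5.9641)
after link 4: o_4 = (3.0670, 5.3122, 5.9641)
after link 5: o_5 = (4.3170, 7.4772, 10.2942)
after link 6: o_6 = (5.4418, 7.4255, 8.3624)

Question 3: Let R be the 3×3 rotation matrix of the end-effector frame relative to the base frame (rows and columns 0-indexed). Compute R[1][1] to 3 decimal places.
0.837

End-effector y-axis (col 1 of R) = (0.4830,0.8365,0.2588)
R[1][1] = 0.8365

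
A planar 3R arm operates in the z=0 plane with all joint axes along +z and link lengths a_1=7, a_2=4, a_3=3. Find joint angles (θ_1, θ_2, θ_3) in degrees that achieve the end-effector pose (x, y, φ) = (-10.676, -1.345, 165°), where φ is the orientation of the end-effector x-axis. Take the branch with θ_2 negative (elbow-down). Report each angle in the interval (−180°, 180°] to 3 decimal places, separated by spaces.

wrist centre = target − a_3·(cos φ, sin φ) = (-7.7782, -2.1215)
cos θ_2 = (65.0013−7²−4²)/(2·7·4) = 0.0000; θ_2 = -89.9986° (elbow-down)
β = atan2(-2.1215,-7.7782) = -164.7440°; ψ = atan2(-4.0000,7.0001) = -29.7445°
θ_1 = β − ψ = -134.9995°
θ_3 = φ − θ_1 − θ_2 = 29.9981° (wrapped to (-180°,180°])

-134.999 -89.999 29.998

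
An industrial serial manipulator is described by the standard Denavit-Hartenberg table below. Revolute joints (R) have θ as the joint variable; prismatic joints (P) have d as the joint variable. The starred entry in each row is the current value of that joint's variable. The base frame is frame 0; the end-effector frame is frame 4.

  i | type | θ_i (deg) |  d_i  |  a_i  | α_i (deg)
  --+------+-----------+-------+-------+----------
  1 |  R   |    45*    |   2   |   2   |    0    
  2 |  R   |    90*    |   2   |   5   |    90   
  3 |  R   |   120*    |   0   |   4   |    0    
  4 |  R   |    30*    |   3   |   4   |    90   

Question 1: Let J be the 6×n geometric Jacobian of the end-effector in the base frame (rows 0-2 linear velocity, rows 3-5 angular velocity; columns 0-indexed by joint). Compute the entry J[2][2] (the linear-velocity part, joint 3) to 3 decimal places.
axis z_2 = (0.7071,0.7071,0.0000); lever o_n−o_2 = (5.9850,-1.7424,5.4641)
cross product → J_v[:, 2] = (3.8637,-3.8637,-5.4641)
J_ω[:, 2] = z_2
entry J[2][2] = -5.4641

-5.464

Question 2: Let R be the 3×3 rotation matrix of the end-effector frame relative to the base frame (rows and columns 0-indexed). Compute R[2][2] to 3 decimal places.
End-effector z-axis (col 2 of R) = (-0.3536,0.3536,0.8660)
R[2][2] = 0.8660

0.866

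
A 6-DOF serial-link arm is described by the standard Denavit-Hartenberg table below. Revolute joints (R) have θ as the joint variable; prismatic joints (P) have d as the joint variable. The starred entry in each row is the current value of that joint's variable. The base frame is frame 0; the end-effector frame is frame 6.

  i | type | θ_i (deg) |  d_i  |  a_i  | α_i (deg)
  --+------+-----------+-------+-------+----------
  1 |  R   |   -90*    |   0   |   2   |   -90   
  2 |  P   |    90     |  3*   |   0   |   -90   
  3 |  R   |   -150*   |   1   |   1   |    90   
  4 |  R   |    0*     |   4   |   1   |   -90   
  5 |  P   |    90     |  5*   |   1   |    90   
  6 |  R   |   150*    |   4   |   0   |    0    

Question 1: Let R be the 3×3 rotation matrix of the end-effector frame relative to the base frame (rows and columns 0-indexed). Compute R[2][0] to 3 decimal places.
End-effector x-axis (col 0 of R) = (-0.7500,0.5000,0.4330)
R[2][0] = 0.4330

0.433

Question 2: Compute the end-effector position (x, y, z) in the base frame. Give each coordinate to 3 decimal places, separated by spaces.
after link 1: o_1 = (0.0000, -2.0000, 0.0000)
after link 2: o_2 = (3.0000, -2.0000, 0.0000)
after link 3: o_3 = (3.5000, -1.0000, 0.8660)
after link 4: o_4 = (0.5359, -1.0000, 3.7321)
after link 5: o_5 = (1.4019, 4.0000, 3.2321)
after link 6: o_6 = (3.4019, 4.0000, 6.6962)

3.402 4.000 6.696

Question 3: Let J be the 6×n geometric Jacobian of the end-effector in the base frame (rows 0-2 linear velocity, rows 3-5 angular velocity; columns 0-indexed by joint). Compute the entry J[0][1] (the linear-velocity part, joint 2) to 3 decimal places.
prismatic axis z_1 = (1.0000,0.0000,0.0000)
J_v[:, 1] = z_1; J_ω[:, 1] = (0,0,0)
entry J[0][1] = 1.0000

1.000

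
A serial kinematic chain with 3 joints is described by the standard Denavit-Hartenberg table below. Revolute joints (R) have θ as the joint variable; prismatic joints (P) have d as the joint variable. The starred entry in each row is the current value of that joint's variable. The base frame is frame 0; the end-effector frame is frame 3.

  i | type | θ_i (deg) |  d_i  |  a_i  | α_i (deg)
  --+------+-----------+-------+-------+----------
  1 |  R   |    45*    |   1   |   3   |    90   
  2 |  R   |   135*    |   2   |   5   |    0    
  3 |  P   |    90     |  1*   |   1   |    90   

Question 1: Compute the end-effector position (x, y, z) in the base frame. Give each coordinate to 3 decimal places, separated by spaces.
1.243 -3.000 3.828

after link 1: o_1 = (2.1213, 2.1213, 1.0000)
after link 2: o_2 = (1.0355, -1.7929, 4.5355)
after link 3: o_3 = (1.2426, -3.0000, 3.8284)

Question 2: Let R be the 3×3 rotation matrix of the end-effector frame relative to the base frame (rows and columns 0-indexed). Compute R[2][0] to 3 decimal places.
End-effector x-axis (col 0 of R) = (-0.5000,-0.5000,-0.7071)
R[2][0] = -0.7071

-0.707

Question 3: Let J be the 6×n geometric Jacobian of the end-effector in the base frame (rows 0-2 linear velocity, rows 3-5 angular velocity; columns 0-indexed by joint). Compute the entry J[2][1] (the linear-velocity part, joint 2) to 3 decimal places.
-4.243

axis z_1 = (0.7071,-0.7071,0.0000); lever o_n−o_1 = (-0.8787,-5.1213,2.8284)
cross product → J_v[:, 1] = (-2.0000,-2.0000,-4.2426)
J_ω[:, 1] = z_1
entry J[2][1] = -4.2426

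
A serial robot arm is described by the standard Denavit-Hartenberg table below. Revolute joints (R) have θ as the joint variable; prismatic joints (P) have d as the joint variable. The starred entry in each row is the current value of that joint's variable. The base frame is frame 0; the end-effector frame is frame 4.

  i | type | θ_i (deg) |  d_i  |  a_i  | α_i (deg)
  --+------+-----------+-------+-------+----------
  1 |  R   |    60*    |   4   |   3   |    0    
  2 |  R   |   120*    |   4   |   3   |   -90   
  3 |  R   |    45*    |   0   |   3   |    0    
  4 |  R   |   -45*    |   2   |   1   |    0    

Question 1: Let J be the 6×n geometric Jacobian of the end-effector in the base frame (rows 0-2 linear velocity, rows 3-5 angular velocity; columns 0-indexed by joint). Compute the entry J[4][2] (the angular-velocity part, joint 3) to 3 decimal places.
axis z_2 = (-0.0000,-1.0000,0.0000); lever o_n−o_2 = (-3.1213,-2.0000,-2.1213)
cross product → J_v[:, 2] = (2.1213,-0.0000,-3.1213)
J_ω[:, 2] = z_2
entry J[4][2] = -1.0000

-1.000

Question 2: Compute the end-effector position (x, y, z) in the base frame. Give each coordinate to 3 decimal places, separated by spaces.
after link 1: o_1 = (1.5000, 2.5981, 4.0000)
after link 2: o_2 = (-1.5000, 2.5981, 8.0000)
after link 3: o_3 = (-3.6213, 2.5981, 5.8787)
after link 4: o_4 = (-4.6213, 0.5981, 5.8787)

-4.621 0.598 5.879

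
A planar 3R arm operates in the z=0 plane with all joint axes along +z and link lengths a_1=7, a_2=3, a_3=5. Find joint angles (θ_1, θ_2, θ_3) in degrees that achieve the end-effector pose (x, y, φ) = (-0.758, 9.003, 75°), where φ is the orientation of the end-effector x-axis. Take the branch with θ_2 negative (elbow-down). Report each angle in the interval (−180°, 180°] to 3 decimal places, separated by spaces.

wrist centre = target − a_3·(cos φ, sin φ) = (-2.0521, 4.1734)
cos θ_2 = (21.6281−7²−3²)/(2·7·3) = -0.8660; θ_2 = -149.9968° (elbow-down)
β = atan2(4.1734,-2.0521) = 116.1839°; ψ = atan2(-1.5001,4.4020) = -18.8184°
θ_1 = β − ψ = 135.0023°
θ_3 = φ − θ_1 − θ_2 = 89.9944° (wrapped to (-180°,180°])

135.002 -149.997 89.994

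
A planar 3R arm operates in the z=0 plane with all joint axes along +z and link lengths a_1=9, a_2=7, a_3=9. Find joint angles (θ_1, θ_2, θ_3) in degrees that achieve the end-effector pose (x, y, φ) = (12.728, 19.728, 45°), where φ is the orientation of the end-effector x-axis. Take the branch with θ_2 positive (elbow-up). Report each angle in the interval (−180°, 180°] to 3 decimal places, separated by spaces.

wrist centre = target − a_3·(cos φ, sin φ) = (6.3640, 13.3640)
cos θ_2 = (219.0985−9²−7²)/(2·9·7) = 0.7071; θ_2 = 44.9980° (elbow-up)
β = atan2(13.3640,6.3640) = 64.5359°; ψ = atan2(4.9496,13.9499) = 19.5352°
θ_1 = β − ψ = 45.0007°
θ_3 = φ − θ_1 − θ_2 = -44.9987° (wrapped to (-180°,180°])

45.001 44.998 -44.999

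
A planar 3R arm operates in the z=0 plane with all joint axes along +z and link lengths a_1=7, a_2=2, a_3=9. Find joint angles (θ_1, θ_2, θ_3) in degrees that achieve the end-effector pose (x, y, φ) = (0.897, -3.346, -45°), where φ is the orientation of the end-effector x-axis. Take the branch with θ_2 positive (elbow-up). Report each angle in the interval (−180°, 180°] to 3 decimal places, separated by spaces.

wrist centre = target − a_3·(cos φ, sin φ) = (-5.4670, 3.0180)
cos θ_2 = (38.9958−7²−2²)/(2·7·2) = -0.5002; θ_2 = 120.0100° (elbow-up)
β = atan2(3.0180,-5.4670) = 151.0997°; ψ = atan2(1.7319,5.9997) = 16.1013°
θ_1 = β − ψ = 134.9984°
θ_3 = φ − θ_1 − θ_2 = 59.9916° (wrapped to (-180°,180°])

134.998 120.010 59.992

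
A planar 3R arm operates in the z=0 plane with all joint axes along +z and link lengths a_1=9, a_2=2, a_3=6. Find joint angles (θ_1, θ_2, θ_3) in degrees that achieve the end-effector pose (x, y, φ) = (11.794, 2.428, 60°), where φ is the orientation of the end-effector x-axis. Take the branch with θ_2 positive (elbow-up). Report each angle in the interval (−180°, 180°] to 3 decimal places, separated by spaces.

wrist centre = target − a_3·(cos φ, sin φ) = (8.7940, -2.7682)
cos θ_2 = (84.9971−9²−2²)/(2·9·2) = -0.0001; θ_2 = 90.0046° (elbow-up)
β = atan2(-2.7682,8.7940) = -17.4728°; ψ = atan2(2.0000,8.9998) = 12.5290°
θ_1 = β − ψ = -30.0018°
θ_3 = φ − θ_1 − θ_2 = -0.0028° (wrapped to (-180°,180°])

-30.002 90.005 -0.003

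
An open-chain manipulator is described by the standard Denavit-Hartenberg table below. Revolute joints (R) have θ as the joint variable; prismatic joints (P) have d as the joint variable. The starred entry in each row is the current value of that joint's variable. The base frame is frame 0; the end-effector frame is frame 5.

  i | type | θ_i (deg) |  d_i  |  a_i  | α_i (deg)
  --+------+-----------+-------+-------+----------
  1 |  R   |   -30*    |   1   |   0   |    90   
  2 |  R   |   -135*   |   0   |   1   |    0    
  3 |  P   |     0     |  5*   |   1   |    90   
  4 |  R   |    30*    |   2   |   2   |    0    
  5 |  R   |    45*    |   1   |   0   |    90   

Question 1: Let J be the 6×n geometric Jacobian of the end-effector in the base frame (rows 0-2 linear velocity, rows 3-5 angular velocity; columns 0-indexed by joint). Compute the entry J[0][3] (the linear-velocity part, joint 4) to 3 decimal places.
axis z_3 = (-0.6124,0.3536,0.7071); lever o_n−o_3 = (-3.3978,0.8070,0.8966)
cross product → J_v[:, 3] = (-0.2537,-1.8536,0.7071)
J_ω[:, 3] = z_3
entry J[0][3] = -0.2537

-0.254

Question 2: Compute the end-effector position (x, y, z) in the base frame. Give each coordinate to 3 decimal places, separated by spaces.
after link 1: o_1 = (0.0000, 0.0000, 1.0000)
after link 2: o_2 = (-0.6124, 0.3536, 0.2929)
after link 3: o_3 = (-3.7247, -3.6230, -0.4142)
after link 4: o_4 = (-6.5101, -3.1696, -0.2247)
after link 5: o_5 = (-7.1225, -2.8160, 0.4824)

-7.123 -2.816 0.482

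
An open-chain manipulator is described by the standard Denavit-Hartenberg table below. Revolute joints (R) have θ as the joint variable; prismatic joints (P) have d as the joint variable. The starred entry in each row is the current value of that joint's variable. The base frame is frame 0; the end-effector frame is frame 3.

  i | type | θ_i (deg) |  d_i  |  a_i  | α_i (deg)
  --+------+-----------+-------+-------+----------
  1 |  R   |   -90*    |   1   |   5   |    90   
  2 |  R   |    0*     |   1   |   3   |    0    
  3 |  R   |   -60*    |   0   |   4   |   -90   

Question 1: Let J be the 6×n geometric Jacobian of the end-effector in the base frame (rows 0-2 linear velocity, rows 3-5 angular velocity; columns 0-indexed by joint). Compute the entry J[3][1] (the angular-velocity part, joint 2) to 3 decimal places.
axis z_1 = (-1.0000,-0.0000,0.0000); lever o_n−o_1 = (-1.0000,-5.0000,-3.4641)
cross product → J_v[:, 1] = (0.0000,-3.4641,5.0000)
J_ω[:, 1] = z_1
entry J[3][1] = -1.0000

-1.000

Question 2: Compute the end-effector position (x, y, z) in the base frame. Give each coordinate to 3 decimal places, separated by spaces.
-1.000 -10.000 -2.464

after link 1: o_1 = (0.0000, -5.0000, 1.0000)
after link 2: o_2 = (-1.0000, -8.0000, 1.0000)
after link 3: o_3 = (-1.0000, -10.0000, -2.4641)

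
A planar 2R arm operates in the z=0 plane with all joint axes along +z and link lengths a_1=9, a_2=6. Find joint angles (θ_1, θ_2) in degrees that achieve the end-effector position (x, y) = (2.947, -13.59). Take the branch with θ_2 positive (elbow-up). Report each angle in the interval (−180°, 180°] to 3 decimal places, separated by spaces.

-95.528 44.996

cos θ_2 = (193.3729−9²−6²)/(2·9·6) = 0.7072; θ_2 = 44.9960° (elbow-up)
β = atan2(-13.5900,2.9470) = -77.7648°; ψ = atan2(4.2423,13.2429) = 17.7627°
θ_1 = β − ψ = -95.5275°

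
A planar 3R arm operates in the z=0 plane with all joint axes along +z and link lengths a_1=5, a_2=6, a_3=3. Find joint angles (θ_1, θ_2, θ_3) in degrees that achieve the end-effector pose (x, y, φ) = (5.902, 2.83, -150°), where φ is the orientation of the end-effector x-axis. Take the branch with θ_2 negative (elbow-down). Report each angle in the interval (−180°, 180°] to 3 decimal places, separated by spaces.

59.999 -60.000 -149.999

wrist centre = target − a_3·(cos φ, sin φ) = (8.5001, 4.3300)
cos θ_2 = (91.0002−5²−6²)/(2·5·6) = 0.5000; θ_2 = -59.9998° (elbow-down)
β = atan2(4.3300,8.5001) = 26.9946°; ψ = atan2(-5.1961,8.0000) = -33.0044°
θ_1 = β − ψ = 59.9990°
θ_3 = φ − θ_1 − θ_2 = -149.9992° (wrapped to (-180°,180°])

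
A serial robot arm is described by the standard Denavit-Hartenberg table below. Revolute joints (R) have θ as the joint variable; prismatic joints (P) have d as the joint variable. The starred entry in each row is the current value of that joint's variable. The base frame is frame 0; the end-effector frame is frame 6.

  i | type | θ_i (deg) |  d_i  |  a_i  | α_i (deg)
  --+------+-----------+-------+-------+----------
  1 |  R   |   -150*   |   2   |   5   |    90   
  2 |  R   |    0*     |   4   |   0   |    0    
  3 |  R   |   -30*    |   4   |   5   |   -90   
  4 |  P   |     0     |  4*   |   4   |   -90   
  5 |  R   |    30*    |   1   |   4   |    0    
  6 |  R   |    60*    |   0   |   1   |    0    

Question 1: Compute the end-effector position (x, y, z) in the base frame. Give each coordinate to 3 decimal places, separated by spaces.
-17.611 -2.085 -3.366

after link 1: o_1 = (-4.3301, -2.5000, 2.0000)
after link 2: o_2 = (-6.3301, 0.9641, 2.0000)
after link 3: o_3 = (-12.0801, 2.2631, -0.5000)
after link 4: o_4 = (-16.8122, -0.4689, 0.9641)
after link 5: o_5 = (-18.0442, -2.3349, -2.5000)
after link 6: o_6 = (-17.6112, -2.0849, -3.3660)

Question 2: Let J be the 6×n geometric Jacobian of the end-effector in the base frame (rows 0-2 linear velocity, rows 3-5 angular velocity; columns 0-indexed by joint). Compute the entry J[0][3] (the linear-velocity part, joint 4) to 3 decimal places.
-0.433

prismatic axis z_3 = (-0.4330,-0.2500,0.8660)
J_v[:, 3] = z_3; J_ω[:, 3] = (0,0,0)
entry J[0][3] = -0.4330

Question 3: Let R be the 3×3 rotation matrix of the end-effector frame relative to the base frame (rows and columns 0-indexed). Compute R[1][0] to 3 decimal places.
0.250

End-effector x-axis (col 0 of R) = (0.4330,0.2500,-0.8660)
R[1][0] = 0.2500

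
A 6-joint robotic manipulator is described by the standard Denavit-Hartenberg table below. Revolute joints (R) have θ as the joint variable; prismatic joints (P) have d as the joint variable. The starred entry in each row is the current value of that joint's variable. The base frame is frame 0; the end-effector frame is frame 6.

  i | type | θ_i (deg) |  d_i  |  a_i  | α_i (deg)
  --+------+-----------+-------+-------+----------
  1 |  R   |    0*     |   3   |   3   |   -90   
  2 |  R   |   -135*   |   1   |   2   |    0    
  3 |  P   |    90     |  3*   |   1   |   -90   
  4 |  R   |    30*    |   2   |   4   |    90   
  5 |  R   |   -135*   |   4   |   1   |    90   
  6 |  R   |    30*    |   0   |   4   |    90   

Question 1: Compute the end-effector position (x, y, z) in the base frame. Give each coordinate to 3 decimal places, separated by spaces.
4.113 8.774 8.577

after link 1: o_1 = (3.0000, 0.0000, 3.0000)
after link 2: o_2 = (1.5858, 1.0000, 4.4142)
after link 3: o_3 = (2.2929, 4.0000, 5.1213)
after link 4: o_4 = (6.1566, 2.0000, 6.1566)
after link 5: o_5 = (6.6378, 5.8177, 7.6378)
after link 6: o_6 = (4.1129, 8.7745, 8.5770)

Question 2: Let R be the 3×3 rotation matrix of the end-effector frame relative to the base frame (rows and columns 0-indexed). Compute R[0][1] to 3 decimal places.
0.067

End-effector y-axis (col 1 of R) = (0.0670,0.3536,-0.9330)
R[0][1] = 0.0670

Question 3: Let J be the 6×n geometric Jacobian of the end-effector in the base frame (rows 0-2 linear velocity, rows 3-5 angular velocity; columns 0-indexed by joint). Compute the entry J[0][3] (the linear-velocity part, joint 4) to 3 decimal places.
3.376

axis z_3 = (0.7071,0.0000,-0.7071); lever o_n−o_3 = (1.8200,4.7745,3.4556)
cross product → J_v[:, 3] = (3.3760,-3.7304,3.3760)
J_ω[:, 3] = z_3
entry J[0][3] = 3.3760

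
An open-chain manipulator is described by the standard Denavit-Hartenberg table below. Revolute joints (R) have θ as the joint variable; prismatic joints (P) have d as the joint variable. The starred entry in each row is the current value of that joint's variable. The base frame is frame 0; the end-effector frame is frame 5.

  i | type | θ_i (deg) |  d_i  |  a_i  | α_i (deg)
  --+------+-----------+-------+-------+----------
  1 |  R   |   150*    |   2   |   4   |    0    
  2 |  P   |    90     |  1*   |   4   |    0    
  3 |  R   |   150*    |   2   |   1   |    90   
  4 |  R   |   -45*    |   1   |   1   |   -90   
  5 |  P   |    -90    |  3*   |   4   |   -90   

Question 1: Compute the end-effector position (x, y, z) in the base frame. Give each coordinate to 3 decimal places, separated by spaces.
0.351 -3.880 6.414

after link 1: o_1 = (-3.4641, 2.0000, 2.0000)
after link 2: o_2 = (-5.4641, -1.4641, 3.0000)
after link 3: o_3 = (-4.5981, -0.9641, 5.0000)
after link 4: o_4 = (-3.4857, -1.4766, 4.2929)
after link 5: o_5 = (0.3514, -3.8800, 6.4142)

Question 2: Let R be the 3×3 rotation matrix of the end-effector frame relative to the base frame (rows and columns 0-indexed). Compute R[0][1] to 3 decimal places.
-0.612

End-effector y-axis (col 1 of R) = (-0.6124,-0.3536,-0.7071)
R[0][1] = -0.6124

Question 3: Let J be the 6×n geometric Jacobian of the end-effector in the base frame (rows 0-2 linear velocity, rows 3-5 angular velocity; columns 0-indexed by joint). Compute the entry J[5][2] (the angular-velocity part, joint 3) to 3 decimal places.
axis z_2 = (0.0000,0.0000,1.0000); lever o_n−o_2 = (5.8155,-2.4159,3.4142)
cross product → J_v[:, 2] = (2.4159,5.8155,-0.0000)
J_ω[:, 2] = z_2
entry J[5][2] = 1.0000

1.000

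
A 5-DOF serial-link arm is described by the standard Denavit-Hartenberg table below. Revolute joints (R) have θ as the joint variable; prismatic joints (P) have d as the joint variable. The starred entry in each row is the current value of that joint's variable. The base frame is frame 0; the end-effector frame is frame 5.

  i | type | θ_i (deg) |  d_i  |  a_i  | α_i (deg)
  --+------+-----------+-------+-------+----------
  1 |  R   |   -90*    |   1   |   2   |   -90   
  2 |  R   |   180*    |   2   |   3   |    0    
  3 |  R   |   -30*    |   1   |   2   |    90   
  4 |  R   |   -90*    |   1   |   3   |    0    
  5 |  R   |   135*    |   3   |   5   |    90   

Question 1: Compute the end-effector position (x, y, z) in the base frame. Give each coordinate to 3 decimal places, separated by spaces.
after link 1: o_1 = (0.0000, -2.0000, 1.0000)
after link 2: o_2 = (2.0000, 1.0000, 1.0000)
after link 3: o_3 = (3.0000, 2.7321, -0.0000)
after link 4: o_4 = (0.0000, 2.2321, -0.8660)
after link 5: o_5 = (3.5355, 3.7939, -5.2319)

3.536 3.794 -5.232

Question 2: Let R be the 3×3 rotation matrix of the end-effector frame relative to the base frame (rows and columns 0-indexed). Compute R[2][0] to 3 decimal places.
End-effector x-axis (col 0 of R) = (0.7071,0.6124,-0.3536)
R[2][0] = -0.3536

-0.354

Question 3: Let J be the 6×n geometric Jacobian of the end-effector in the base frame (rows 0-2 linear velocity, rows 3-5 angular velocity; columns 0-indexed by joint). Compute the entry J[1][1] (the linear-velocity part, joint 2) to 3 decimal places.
axis z_1 = (1.0000,0.0000,0.0000); lever o_n−o_1 = (3.5355,5.7939,-6.2319)
cross product → J_v[:, 1] = (-0.0000,6.2319,5.7939)
J_ω[:, 1] = z_1
entry J[1][1] = 6.2319

6.232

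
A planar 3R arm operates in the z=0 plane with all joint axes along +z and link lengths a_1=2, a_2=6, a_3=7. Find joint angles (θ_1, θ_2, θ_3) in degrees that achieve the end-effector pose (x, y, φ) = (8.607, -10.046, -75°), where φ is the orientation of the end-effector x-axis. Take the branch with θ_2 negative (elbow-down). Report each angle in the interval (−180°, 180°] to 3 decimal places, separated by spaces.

wrist centre = target − a_3·(cos φ, sin φ) = (6.7953, -3.2845)
cos θ_2 = (56.9637−2²−6²)/(2·2·6) = 0.7068; θ_2 = -45.0231° (elbow-down)
β = atan2(-3.2845,6.7953) = -25.7970°; ψ = atan2(-4.2444,6.2409) = -34.2190°
θ_1 = β − ψ = 8.4220°
θ_3 = φ − θ_1 − θ_2 = -38.3989° (wrapped to (-180°,180°])

8.422 -45.023 -38.399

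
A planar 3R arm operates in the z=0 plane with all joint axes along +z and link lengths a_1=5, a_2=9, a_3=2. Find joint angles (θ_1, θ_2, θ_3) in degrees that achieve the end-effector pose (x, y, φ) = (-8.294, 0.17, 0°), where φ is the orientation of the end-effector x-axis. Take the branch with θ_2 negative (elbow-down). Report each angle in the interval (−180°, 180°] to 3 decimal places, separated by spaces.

wrist centre = target − a_3·(cos φ, sin φ) = (-10.2940, 0.1700)
cos θ_2 = (105.9953−5²−9²)/(2·5·9) = -0.0001; θ_2 = -90.0030° (elbow-down)
β = atan2(0.1700,-10.2940) = 179.0539°; ψ = atan2(-9.0000,4.9995) = -60.9477°
θ_1 = β − ψ = 240.0015°
θ_3 = φ − θ_1 − θ_2 = -149.9986° (wrapped to (-180°,180°])

-119.998 -90.003 -149.999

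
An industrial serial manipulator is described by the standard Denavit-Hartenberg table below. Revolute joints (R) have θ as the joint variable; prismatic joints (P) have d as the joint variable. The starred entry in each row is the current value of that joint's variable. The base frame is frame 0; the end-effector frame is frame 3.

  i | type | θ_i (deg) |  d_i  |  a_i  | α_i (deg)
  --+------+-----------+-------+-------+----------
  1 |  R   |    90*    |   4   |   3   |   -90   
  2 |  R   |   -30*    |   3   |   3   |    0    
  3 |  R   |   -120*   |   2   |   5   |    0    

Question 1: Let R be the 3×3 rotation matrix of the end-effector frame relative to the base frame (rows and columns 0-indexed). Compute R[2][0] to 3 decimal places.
0.500

End-effector x-axis (col 0 of R) = (-0.0000,-0.8660,0.5000)
R[2][0] = 0.5000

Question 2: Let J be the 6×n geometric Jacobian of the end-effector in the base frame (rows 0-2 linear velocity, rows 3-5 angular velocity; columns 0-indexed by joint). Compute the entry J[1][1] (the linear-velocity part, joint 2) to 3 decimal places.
4.000

axis z_1 = (-1.0000,0.0000,0.0000); lever o_n−o_1 = (-5.0000,-1.7321,4.0000)
cross product → J_v[:, 1] = (0.0000,4.0000,1.7321)
J_ω[:, 1] = z_1
entry J[1][1] = 4.0000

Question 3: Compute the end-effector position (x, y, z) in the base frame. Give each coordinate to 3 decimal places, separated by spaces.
-5.000 1.268 8.000

after link 1: o_1 = (0.0000, 3.0000, 4.0000)
after link 2: o_2 = (-3.0000, 5.5981, 5.5000)
after link 3: o_3 = (-5.0000, 1.2679, 8.0000)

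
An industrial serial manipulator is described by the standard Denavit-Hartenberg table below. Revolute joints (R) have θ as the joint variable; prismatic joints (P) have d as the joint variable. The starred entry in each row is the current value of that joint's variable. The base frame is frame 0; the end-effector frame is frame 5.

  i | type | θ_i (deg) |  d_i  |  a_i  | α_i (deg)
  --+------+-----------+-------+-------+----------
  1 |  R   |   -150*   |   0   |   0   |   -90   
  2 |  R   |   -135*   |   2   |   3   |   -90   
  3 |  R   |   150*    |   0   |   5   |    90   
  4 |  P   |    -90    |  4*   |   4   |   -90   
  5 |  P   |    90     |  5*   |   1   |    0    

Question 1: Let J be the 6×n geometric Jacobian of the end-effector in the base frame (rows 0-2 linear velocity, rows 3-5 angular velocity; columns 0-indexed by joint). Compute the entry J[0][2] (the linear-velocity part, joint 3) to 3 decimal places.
-1.073

axis z_2 = (-0.6124,-0.3536,0.7071); lever o_n−o_2 = (-5.7343,5.4628,-7.8915)
cross product → J_v[:, 2] = (-1.0727,-8.8873,-5.3727)
J_ω[:, 2] = z_2
entry J[0][2] = -1.0727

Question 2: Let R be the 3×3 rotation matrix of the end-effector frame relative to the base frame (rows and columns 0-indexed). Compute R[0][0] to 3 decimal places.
End-effector x-axis (col 0 of R) = (0.1268,-0.9268,-0.3536)
R[0][0] = 0.1268

0.127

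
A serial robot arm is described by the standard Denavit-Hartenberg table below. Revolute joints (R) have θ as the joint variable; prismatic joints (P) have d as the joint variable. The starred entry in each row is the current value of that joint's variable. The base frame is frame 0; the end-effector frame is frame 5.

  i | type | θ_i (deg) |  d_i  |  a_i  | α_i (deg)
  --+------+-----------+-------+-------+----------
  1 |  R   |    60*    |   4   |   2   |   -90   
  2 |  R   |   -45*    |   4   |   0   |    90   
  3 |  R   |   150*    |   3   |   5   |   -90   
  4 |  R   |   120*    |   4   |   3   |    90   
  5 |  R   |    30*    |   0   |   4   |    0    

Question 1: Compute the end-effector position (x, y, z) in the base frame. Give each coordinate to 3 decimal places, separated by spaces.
after link 1: o_1 = (1.0000, 1.7321, 4.0000)
after link 2: o_2 = (-2.4641, 3.7321, 4.0000)
after link 3: o_3 = (-7.2208, 0.4933, 3.0595)
after link 4: o_4 = (-2.9005, -0.4520, 0.7267)
after link 5: o_5 = (0.5869, 0.3922, -1.0411)

0.587 0.392 -1.041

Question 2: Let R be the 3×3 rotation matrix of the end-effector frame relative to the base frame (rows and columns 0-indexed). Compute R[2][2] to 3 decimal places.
-0.884

End-effector z-axis (col 2 of R) = (-0.4634,0.0634,-0.8839)
R[2][2] = -0.8839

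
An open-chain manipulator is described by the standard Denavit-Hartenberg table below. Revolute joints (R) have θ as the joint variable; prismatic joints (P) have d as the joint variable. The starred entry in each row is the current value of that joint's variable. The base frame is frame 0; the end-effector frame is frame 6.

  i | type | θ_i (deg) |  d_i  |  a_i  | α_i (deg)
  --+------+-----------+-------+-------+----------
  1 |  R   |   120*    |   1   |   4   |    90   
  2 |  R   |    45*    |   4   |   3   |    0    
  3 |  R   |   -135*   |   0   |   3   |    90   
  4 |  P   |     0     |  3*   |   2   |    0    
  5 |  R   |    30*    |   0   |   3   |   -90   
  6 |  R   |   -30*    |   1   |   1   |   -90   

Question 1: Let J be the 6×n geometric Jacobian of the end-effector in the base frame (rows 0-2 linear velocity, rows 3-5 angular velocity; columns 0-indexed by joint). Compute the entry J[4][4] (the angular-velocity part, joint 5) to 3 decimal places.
axis z_4 = (0.5000,-0.8660,0.0000); lever o_n−o_4 = (2.6740,0.9665,-2.8481)
cross product → J_v[:, 4] = (2.4665,1.4240,2.7990)
J_ω[:, 4] = z_4
entry J[4][4] = -0.8660

-0.866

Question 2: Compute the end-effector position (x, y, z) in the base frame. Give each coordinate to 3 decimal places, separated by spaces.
4.577 5.670 -4.727

after link 1: o_1 = (-2.0000, 3.4641, 1.0000)
after link 2: o_2 = (0.4034, 7.3012, 3.1213)
after link 3: o_3 = (0.4034, 7.3012, 0.1213)
after link 4: o_4 = (1.9034, 4.7031, -1.8787)
after link 5: o_5 = (3.2025, 5.4531, -4.4768)
after link 6: o_6 = (4.5775, 5.6696, -4.7268)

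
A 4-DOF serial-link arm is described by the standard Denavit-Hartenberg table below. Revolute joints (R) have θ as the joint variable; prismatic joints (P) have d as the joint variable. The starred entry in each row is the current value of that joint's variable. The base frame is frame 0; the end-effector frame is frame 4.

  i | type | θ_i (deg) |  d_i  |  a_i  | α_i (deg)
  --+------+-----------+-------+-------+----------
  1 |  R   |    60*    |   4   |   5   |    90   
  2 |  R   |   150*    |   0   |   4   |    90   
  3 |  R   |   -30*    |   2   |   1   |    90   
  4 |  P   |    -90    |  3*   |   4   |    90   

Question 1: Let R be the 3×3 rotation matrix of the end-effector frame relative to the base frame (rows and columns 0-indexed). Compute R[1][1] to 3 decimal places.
End-effector y-axis (col 1 of R) = (-0.5335,0.8080,-0.2500)
R[1][1] = 0.8080

0.808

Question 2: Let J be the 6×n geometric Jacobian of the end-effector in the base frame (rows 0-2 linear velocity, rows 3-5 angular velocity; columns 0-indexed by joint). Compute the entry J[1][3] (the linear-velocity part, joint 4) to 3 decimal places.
prismatic axis z_3 = (-0.5335,0.8080,-0.2500)
J_v[:, 3] = z_3; J_ω[:, 3] = (0,0,0)
entry J[1][3] = 0.8080

0.808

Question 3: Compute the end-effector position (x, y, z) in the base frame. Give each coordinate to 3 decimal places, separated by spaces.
-2.141 2.489 3.951

after link 1: o_1 = (2.5000, 4.3301, 4.0000)
after link 2: o_2 = (0.7679, 1.3301, 6.0000)
after link 3: o_3 = (0.4599, 1.7966, 8.1651)
after link 4: o_4 = (-2.1405, 2.4886, 3.9510)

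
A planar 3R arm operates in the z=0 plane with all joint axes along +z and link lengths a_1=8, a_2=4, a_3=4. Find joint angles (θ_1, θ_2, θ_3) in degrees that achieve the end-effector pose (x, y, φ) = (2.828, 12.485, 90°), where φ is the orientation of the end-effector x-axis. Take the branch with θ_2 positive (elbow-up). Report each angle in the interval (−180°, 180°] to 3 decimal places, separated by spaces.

wrist centre = target − a_3·(cos φ, sin φ) = (2.8280, 8.4850)
cos θ_2 = (79.9928−8²−4²)/(2·8·4) = -0.0001; θ_2 = 90.0064° (elbow-up)
β = atan2(8.4850,2.8280) = 71.5671°; ψ = atan2(4.0000,7.9996) = 26.5663°
θ_1 = β − ψ = 45.0007°
θ_3 = φ − θ_1 − θ_2 = -45.0072° (wrapped to (-180°,180°])

45.001 90.006 -45.007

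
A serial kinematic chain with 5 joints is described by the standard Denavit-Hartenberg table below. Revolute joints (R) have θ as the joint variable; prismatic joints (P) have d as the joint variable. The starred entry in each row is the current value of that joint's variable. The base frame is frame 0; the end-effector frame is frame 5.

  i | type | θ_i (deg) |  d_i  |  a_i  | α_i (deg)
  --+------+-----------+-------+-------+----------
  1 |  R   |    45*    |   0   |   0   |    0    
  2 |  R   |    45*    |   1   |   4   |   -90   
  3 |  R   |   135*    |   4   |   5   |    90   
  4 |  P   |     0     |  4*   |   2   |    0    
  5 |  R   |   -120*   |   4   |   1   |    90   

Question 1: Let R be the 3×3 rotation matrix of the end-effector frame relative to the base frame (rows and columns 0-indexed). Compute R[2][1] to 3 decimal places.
End-effector y-axis (col 1 of R) = (0.0000,0.7071,-0.7071)
R[2][1] = -0.7071

-0.707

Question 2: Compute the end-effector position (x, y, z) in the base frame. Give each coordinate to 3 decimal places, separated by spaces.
-3.134 5.061 -9.253

after link 1: o_1 = (0.0000, 0.0000, 0.0000)
after link 2: o_2 = (0.0000, 4.0000, 1.0000)
after link 3: o_3 = (-4.0000, 0.4645, -2.5355)
after link 4: o_4 = (-4.0000, 1.8787, -6.7782)
after link 5: o_5 = (-3.1340, 5.0607, -9.2530)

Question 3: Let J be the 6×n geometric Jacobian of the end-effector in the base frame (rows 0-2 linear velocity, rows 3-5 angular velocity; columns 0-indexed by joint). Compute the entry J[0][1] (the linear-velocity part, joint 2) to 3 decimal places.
-5.061

axis z_1 = (0.0000,0.0000,1.0000); lever o_n−o_1 = (-3.1340,5.0607,-9.2530)
cross product → J_v[:, 1] = (-5.0607,-3.1340,0.0000)
J_ω[:, 1] = z_1
entry J[0][1] = -5.0607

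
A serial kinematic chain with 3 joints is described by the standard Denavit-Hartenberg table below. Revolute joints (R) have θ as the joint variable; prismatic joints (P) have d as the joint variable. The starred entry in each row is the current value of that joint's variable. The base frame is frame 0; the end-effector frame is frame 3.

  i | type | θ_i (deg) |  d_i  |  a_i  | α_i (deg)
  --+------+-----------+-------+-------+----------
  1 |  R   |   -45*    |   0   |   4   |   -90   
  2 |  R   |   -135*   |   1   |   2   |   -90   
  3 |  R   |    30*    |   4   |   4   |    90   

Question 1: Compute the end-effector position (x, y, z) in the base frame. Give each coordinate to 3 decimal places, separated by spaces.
after link 1: o_1 = (2.8284, -2.8284, 0.0000)
after link 2: o_2 = (2.5355, -1.1213, 1.4142)
after link 3: o_3 = (1.3893, -2.8035, 6.6921)

1.389 -2.803 6.692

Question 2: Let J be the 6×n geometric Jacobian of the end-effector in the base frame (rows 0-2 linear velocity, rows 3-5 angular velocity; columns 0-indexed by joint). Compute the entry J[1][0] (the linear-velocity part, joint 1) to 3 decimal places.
1.389

axis z_0 = ẑ; lever o_n−o_0 = (1.3893,-2.8035,6.6921)
cross product → J_v[:, 0] = (2.8035,1.3893,-0.0000)
J_ω[:, 0] = z_0
entry J[1][0] = 1.3893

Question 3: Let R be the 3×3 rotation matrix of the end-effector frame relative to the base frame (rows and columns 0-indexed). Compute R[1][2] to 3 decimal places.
0.862

End-effector z-axis (col 2 of R) = (0.3624,0.8624,0.3536)
R[1][2] = 0.8624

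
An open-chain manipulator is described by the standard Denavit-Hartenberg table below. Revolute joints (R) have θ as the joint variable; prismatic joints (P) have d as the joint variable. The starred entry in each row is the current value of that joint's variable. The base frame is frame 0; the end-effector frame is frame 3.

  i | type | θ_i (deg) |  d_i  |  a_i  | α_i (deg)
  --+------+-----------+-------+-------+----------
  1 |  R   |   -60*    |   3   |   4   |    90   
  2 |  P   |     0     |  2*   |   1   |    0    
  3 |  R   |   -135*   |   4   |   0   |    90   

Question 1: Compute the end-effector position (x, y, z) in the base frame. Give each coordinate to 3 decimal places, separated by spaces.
-2.696 -7.330 3.000

after link 1: o_1 = (2.0000, -3.4641, 3.0000)
after link 2: o_2 = (0.7679, -5.3301, 3.0000)
after link 3: o_3 = (-2.6962, -7.3301, 3.0000)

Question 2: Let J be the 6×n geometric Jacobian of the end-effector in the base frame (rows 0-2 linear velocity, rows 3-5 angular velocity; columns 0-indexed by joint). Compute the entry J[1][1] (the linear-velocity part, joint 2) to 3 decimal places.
-0.500

prismatic axis z_1 = (-0.8660,-0.5000,0.0000)
J_v[:, 1] = z_1; J_ω[:, 1] = (0,0,0)
entry J[1][1] = -0.5000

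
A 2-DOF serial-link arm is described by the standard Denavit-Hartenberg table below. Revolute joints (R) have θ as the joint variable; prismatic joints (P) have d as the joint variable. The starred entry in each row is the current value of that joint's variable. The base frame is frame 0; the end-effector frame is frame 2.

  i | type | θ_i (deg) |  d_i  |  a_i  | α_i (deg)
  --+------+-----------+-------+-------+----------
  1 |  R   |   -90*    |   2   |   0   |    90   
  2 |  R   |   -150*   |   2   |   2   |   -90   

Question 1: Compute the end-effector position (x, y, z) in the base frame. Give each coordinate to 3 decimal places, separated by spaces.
-2.000 1.732 1.000

after link 1: o_1 = (0.0000, 0.0000, 2.0000)
after link 2: o_2 = (-2.0000, 1.7321, 1.0000)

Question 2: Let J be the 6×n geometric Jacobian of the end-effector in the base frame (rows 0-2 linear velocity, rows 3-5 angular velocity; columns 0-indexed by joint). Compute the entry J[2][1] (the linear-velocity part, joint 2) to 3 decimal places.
axis z_1 = (-1.0000,-0.0000,0.0000); lever o_n−o_1 = (-2.0000,1.7321,-1.0000)
cross product → J_v[:, 1] = (-0.0000,-1.0000,-1.7321)
J_ω[:, 1] = z_1
entry J[2][1] = -1.7321

-1.732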